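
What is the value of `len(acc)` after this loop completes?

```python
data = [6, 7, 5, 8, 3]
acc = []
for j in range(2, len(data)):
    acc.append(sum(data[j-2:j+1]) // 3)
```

Number of 3-element averages
`acc` takes the values: [] → [6] → [6, 6] → [6, 6, 5]
So `len(acc)` = 3

Answer: 3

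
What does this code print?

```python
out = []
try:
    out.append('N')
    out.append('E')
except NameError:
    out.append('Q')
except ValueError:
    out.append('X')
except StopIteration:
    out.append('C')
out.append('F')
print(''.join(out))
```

Execution trace: 'N' (try body) → 'E' (try body, no exception) → 'F' (after the try/except). Output: NEF

Answer: NEF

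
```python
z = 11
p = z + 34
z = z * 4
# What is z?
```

Trace:
`z = 11` → z = 11
`p = z + 34` → p = 45
`z = z * 4` → z = 44
So z = 44

Answer: 44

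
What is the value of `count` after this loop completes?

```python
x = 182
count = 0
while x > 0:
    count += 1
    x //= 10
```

Count digits by repeated division by 10
`count` takes the values: 0 → 1 → 2 → 3

Answer: 3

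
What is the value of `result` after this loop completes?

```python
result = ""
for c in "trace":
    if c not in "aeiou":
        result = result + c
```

Remove vowels from 'trace'
`result` takes the values: "" → "t" → "tr" → "trc"

Answer: "trc"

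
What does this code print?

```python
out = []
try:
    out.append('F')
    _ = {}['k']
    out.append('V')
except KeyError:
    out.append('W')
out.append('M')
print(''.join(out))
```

Execution trace: 'F' (try body) → 'W' (except KeyError) → 'M' (after the try/except). Output: FWM

Answer: FWM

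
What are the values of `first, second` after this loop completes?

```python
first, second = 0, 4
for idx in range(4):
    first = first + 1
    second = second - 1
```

first goes 0→4, second goes 4→0
`first, second` takes the values: (0, 4) → (1, 4) → (1, 3) → (2, 3) → (2, 2) → (3, 2) → (3, 1) → (4, 1) → (4, 0)

Answer: 4, 0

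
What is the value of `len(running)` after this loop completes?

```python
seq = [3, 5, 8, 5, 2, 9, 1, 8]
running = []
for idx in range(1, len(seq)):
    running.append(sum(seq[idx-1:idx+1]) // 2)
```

Number of 2-element averages
`running` takes the values: [] → [4] → [4, 6] → [4, 6, 6] → [4, 6, 6, 3] → [4, 6, 6, 3, 5] → [4, 6, 6, 3, 5, 5] → [4, 6, 6, 3, 5, 5, 4]
So `len(running)` = 7

Answer: 7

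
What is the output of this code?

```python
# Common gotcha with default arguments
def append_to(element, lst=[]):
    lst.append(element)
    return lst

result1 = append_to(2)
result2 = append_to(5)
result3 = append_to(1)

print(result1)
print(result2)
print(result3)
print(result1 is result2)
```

Key concept: mutable default argument gotcha.
Step by step:
`result1 = append_to(2)` → result1 = [2]
`result2 = append_to(5)` → result1 = [2, 5] (same object as result2); result2 = [2, 5] (same object as result1)
`result3 = append_to(1)` → result1 = [2, 5, 1] (same object as result2, result3); result2 = [2, 5, 1] (same object as result1, result3); result3 = [2, 5, 1] (same object as result1, result2)
`print(result1)` → prints [2, 5, 1]
`print(result2)` → prints [2, 5, 1]
`print(result3)` → prints [2, 5, 1]
`print(result1 is result2)` → prints True

Answer:
[2, 5, 1]
[2, 5, 1]
[2, 5, 1]
True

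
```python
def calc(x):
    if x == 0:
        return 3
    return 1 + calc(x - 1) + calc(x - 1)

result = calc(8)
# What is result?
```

calc(x) = 1 + 2·calc(x-1), calc(0)=3. Closed form: (3+1)·2^8 - 1 = 1023.

Answer: 1023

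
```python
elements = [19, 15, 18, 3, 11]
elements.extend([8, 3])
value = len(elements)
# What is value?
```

Trace:
`elements = [19, 15, 18, 3, 11]` → elements = [19, 15, 18, 3, 11]
`elements.extend([8, 3])` → elements = [19, 15, 18, 3, 11, 8, 3]
`value = len(elements)` → value = 7
So value = 7

Answer: 7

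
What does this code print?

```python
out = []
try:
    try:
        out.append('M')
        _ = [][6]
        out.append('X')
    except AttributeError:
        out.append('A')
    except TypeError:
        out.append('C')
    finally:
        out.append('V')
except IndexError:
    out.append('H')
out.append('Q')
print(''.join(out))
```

Execution trace: 'M' (inner try body) → 'V' (inner finally) → 'H' (outer except IndexError) → 'Q' (after the try/except). Output: MVHQ

Answer: MVHQ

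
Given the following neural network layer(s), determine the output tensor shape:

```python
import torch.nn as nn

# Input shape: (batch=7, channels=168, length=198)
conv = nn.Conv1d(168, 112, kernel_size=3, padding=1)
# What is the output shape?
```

Input: (7, 168, 198) -> Output: (7, 112, 198)

Answer: (7, 112, 198)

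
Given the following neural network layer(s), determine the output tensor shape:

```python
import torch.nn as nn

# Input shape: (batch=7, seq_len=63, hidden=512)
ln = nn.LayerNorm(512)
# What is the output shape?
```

Input: (7, 63, 512) -> Output: (7, 63, 512)

Answer: (7, 63, 512)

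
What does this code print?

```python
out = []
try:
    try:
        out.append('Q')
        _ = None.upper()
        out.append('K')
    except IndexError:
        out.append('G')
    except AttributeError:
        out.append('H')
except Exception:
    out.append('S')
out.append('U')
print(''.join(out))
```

Execution trace: 'Q' (inner try body) → 'H' (inner except AttributeError) → 'U' (after the try/except). Output: QHU

Answer: QHU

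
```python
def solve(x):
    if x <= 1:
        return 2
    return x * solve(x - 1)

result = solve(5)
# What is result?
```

solve(5) = 5 * 4 * 3 * 2 * 2 = 240

Answer: 240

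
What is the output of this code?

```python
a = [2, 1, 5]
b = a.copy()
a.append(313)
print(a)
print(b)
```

Key concept: list.copy() creates independent copy.
Step by step:
`a = [2, 1, 5]` → a = [2, 1, 5]
`b = a.copy()` → b = [2, 1, 5]
`a.append(313)` → a = [2, 1, 5, 313]
`print(a)` → prints [2, 1, 5, 313]
`print(b)` → prints [2, 1, 5]

Answer:
[2, 1, 5, 313]
[2, 1, 5]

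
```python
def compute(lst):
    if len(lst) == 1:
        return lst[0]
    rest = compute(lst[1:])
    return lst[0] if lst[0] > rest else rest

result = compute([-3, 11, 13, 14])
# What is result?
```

Recursive max over [-3, 11, 13, 14] = 14

Answer: 14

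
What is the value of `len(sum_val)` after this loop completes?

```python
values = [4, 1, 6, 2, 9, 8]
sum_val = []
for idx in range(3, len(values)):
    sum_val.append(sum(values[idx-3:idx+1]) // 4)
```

Number of 4-element averages
`sum_val` takes the values: [] → [3] → [3, 4] → [3, 4, 6]
So `len(sum_val)` = 3

Answer: 3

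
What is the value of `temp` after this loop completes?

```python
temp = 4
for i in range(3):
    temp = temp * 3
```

Multiply by 3, 3 times: 4 * 3^3 = 108
`temp` takes the values: 4 → 12 → 36 → 108

Answer: 108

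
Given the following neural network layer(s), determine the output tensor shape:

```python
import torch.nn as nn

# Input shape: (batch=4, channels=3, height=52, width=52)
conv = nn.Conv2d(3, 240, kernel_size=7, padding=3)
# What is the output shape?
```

Input: (4, 3, 52, 52) -> Output: (4, 240, 52, 52)

Answer: (4, 240, 52, 52)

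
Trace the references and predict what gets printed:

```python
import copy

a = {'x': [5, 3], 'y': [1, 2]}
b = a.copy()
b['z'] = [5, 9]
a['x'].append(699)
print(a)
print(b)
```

Key concept: shallow copy of dict with mutable values.
Step by step:
`a = {'x': [5, 3], 'y': [1, 2]}` → a = {'x': [5, 3], 'y': [1, 2]}
`b = a.copy()` → b = {'x': [5, 3], 'y': [1, 2]}
`b['z'] = [5, 9]` → b = {'x': [5, 3], 'y': [1, 2], 'z': [5, 9]}
`a['x'].append(699)` → a = {'x': [5, 3, 699], 'y': [1, 2]}; b = {'x': [5, 3, 699], 'y': [1, 2], 'z': [5, 9]}
`print(a)` → prints {'x': [5, 3, 699], 'y': [1, 2]}
`print(b)` → prints {'x': [5, 3, 699], 'y': [1, 2], 'z': [5, 9]}

Answer:
{'x': [5, 3, 699], 'y': [1, 2]}
{'x': [5, 3, 699], 'y': [1, 2], 'z': [5, 9]}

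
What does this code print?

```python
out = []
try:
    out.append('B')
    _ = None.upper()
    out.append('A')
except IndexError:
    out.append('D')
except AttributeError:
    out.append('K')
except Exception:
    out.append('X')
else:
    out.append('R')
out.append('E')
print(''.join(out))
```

Execution trace: 'B' (try body) → 'K' (except AttributeError) → 'E' (after the try/except). Output: BKE

Answer: BKE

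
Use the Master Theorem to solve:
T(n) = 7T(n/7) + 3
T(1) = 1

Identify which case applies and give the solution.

a=7, b=7, f(n)=3. log_7(7) = 1. Since c=0 < 1, Case 1 applies: T(n) = Θ(n^log_b(a)) = O(n).

Answer: O(n) - Case 1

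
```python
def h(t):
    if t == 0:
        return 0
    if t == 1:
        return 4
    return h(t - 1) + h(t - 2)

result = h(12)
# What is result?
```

Build up from base cases: h(0)=0, h(1)=4, h(2)=4, h(3)=8, h(4)=12, h(5)=20, h(6)=32, ..., h(12)=576

Answer: 576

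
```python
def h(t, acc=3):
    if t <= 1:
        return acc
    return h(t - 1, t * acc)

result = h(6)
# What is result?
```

Accumulator trace (n, acc): (6, 3) -> (5, 18) -> (4, 90) -> (3, 360) -> (2, 1080) -> (1, 2160) -> return 2160

Answer: 2160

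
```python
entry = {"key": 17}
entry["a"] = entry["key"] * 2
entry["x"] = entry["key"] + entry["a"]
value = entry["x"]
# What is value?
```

Trace:
`entry = {"key": 17}` → entry = {'key': 17}
`entry["a"] = entry["key"] * 2` → entry = {'key': 17, 'a': 34}
`entry["x"] = entry["key"] + entry["a"]` → entry = {'key': 17, 'a': 34, 'x': 51}
`value = entry["x"]` → value = 51
So value = 51

Answer: 51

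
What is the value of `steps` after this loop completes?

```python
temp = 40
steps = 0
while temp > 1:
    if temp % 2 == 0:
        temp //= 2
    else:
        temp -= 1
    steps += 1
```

Steps to reduce 40 to 1
`steps` takes the values: 0 → 1 → 2 → 3 → 4 → 5 → 6

Answer: 6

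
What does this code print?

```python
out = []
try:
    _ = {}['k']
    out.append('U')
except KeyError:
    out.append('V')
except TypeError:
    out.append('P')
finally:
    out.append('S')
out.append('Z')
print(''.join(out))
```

Execution trace: 'V' (except KeyError) → 'S' (finally) → 'Z' (after the try/except). Output: VSZ

Answer: VSZ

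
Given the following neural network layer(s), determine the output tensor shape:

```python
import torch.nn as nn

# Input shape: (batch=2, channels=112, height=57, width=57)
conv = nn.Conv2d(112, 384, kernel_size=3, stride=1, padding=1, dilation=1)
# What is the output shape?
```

Input: (2, 112, 57, 57) -> Output: (2, 384, 57, 57)

Answer: (2, 384, 57, 57)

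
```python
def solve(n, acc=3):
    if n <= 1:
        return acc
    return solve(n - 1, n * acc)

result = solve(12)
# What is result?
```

Accumulator trace (n, acc): (12, 3) -> (11, 36) -> (10, 396) -> (9, 3960) -> (8, 35640) -> (7, 285120) -> (6, 1995840) -> (5, 11975040) -> (4, 59875200) -> (3, 239500800) -> (2, 718502400) -> (1, 1437004800) -> return 1437004800

Answer: 1437004800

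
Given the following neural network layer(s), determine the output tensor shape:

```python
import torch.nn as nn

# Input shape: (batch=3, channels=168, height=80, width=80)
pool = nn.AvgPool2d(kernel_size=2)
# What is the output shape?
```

Input: (3, 168, 80, 80) -> Output: (3, 168, 40, 40)

Answer: (3, 168, 40, 40)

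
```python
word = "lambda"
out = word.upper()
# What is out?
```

Trace:
`word = "lambda"` → word = 'lambda'
`out = word.upper()` → out = 'LAMBDA'
So out = 'LAMBDA'

Answer: 'LAMBDA'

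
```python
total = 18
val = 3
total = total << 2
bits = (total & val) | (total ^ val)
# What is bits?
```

Trace:
`total = 18` → total = 18
`val = 3` → val = 3
`total = total << 2` → total = 72
`bits = (total & val) | (total ^ val)` → bits = 75
So bits = 75

Answer: 75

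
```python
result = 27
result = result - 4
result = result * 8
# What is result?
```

Trace:
`result = 27` → result = 27
`result = result - 4` → result = 23
`result = result * 8` → result = 184
So result = 184

Answer: 184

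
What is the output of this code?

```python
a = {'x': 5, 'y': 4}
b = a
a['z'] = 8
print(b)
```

Key concept: dict aliasing.
Step by step:
`a = {'x': 5, 'y': 4}` → a = {'x': 5, 'y': 4}
`b = a` → b = {'x': 5, 'y': 4} (same object as a)
`a['z'] = 8` → a = {'x': 5, 'y': 4, 'z': 8} (same object as b); b = {'x': 5, 'y': 4, 'z': 8} (same object as a)
`print(b)` → prints {'x': 5, 'y': 4, 'z': 8}

Answer: {'x': 5, 'y': 4, 'z': 8}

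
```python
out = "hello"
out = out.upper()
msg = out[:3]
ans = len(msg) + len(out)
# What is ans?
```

Trace:
`out = "hello"` → out = 'hello'
`out = out.upper()` → out = 'HELLO'
`msg = out[:3]` → msg = 'HEL'
`ans = len(msg) + len(out)` → ans = 8
So ans = 8

Answer: 8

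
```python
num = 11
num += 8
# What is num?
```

Trace:
`num = 11` → num = 11
`num += 8` → num = 19
So num = 19

Answer: 19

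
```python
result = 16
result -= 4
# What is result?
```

Trace:
`result = 16` → result = 16
`result -= 4` → result = 12
So result = 12

Answer: 12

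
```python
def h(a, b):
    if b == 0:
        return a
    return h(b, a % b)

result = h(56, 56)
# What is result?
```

h(56, 56) -> h(56, 0) -> 56

Answer: 56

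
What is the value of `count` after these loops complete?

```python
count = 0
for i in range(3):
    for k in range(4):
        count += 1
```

3 * 4 = 12
`count` takes the values: 0 → 1 → 2 → 3 → 4 → 5 → 6 → 7 → 8 → 9 → 10 → 11 → 12

Answer: 12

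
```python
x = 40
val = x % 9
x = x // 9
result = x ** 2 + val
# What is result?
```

Trace:
`x = 40` → x = 40
`val = x % 9` → val = 4
`x = x // 9` → x = 4
`result = x ** 2 + val` → result = 20
So result = 20

Answer: 20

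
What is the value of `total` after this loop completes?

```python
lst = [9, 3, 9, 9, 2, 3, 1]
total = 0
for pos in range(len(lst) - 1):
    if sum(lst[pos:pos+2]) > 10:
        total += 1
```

Count windows with sum > 10
`total` takes the values: 0 → 1 → 2 → 3 → 4

Answer: 4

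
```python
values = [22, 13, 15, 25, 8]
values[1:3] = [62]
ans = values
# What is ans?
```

Trace:
`values = [22, 13, 15, 25, 8]` → values = [22, 13, 15, 25, 8]
`values[1:3] = [62]` → values = [22, 62, 25, 8]
`ans = values` → ans = [22, 62, 25, 8]
So ans = [22, 62, 25, 8]

Answer: [22, 62, 25, 8]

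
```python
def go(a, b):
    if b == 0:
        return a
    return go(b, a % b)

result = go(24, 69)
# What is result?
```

go(24, 69) -> go(69, 24) -> go(24, 21) -> go(21, 3) -> go(3, 0) -> 3

Answer: 3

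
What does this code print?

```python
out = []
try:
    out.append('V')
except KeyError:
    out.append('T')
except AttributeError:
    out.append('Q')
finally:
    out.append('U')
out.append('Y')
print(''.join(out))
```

Execution trace: 'V' (try body, no exception) → 'U' (finally) → 'Y' (after the try/except). Output: VUY

Answer: VUY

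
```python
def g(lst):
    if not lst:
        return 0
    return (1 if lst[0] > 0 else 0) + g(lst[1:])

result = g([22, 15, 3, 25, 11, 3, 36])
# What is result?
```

Count of positive elements in [22, 15, 3, 25, 11, 3, 36] = 7

Answer: 7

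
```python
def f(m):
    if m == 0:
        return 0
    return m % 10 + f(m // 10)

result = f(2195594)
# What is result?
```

Sum of digits of 2195594: 4 + 9 + 5 + 5 + 9 + 1 + 2 = 35

Answer: 35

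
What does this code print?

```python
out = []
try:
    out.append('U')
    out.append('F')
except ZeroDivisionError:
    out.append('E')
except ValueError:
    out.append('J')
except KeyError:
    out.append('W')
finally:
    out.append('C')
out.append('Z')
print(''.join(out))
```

Execution trace: 'U' (try body) → 'F' (try body, no exception) → 'C' (finally) → 'Z' (after the try/except). Output: UFCZ

Answer: UFCZ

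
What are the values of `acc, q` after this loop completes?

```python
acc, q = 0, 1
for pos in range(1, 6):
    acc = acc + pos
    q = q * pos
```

Sum and factorial of 1 to 5
`acc, q` takes the values: (0, 1) → (1, 1) → (3, 1) → (3, 2) → (6, 2) → (6, 6) → (10, 6) → (10, 24) → (15, 24) → (15, 120)

Answer: 15, 120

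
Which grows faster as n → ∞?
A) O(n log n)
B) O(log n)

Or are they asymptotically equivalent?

O(n log n) vs O(log n): Higher order terms dominate.

Answer: A) O(n log n) grows faster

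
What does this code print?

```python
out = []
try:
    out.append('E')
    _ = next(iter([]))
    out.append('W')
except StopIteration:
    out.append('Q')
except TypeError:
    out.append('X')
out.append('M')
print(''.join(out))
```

Execution trace: 'E' (try body) → 'Q' (except StopIteration) → 'M' (after the try/except). Output: EQM

Answer: EQM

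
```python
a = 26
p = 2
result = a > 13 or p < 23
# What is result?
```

Trace:
`a = 26` → a = 26
`p = 2` → p = 2
`result = a > 13 or p < 23` → result = True
So result = True

Answer: True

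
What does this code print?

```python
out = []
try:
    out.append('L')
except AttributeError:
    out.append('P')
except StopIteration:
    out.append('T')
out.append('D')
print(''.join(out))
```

Execution trace: 'L' (try body, no exception) → 'D' (after the try/except). Output: LD

Answer: LD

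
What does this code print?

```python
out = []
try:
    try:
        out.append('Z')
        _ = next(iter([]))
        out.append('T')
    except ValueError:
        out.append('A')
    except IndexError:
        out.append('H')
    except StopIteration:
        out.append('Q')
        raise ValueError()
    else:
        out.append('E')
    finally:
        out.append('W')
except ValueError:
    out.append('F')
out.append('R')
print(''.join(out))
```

Execution trace: 'Z' (inner try body) → 'Q' (inner except StopIteration) → 'W' (inner finally) → 'F' (outer except ValueError) → 'R' (after the try/except). Output: ZQWFR

Answer: ZQWFR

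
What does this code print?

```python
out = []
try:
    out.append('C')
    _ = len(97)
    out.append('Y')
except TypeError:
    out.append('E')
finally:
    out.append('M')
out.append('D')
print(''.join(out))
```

Execution trace: 'C' (try body) → 'E' (except TypeError) → 'M' (finally) → 'D' (after the try/except). Output: CEMD

Answer: CEMD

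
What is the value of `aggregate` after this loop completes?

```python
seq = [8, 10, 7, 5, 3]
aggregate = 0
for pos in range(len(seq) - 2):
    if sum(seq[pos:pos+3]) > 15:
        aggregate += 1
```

Count windows with sum > 15
`aggregate` takes the values: 0 → 1 → 2

Answer: 2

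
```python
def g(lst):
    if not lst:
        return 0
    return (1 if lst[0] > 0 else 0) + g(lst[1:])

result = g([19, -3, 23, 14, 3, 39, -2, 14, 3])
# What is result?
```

Count of positive elements in [19, -3, 23, 14, 3, 39, -2, 14, 3] = 7

Answer: 7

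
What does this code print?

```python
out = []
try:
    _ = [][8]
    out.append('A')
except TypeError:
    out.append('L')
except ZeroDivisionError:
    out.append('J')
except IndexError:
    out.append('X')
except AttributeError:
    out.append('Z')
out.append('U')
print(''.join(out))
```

Execution trace: 'X' (except IndexError) → 'U' (after the try/except). Output: XU

Answer: XU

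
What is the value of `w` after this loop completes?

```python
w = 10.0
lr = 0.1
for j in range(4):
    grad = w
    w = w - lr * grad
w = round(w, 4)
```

Gradient descent: w = 10.0 * (1 - 0.1)^4
`w` takes the values: 10.0 → 9.0 → 8.1 → 7.29 → 6.561

Answer: 6.561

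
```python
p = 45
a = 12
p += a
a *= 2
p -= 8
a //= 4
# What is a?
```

Trace:
`p = 45` → p = 45
`a = 12` → a = 12
`p += a` → p = 57
`a *= 2` → a = 24
`p -= 8` → p = 49
`a //= 4` → a = 6
So a = 6

Answer: 6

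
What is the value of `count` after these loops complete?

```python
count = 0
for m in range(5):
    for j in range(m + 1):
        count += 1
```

Triangle: 1 + 2 + ... + 5
`count` takes the values: 0 → 1 → 2 → 3 → 4 → 5 → 6 → 7 → 8 → 9 → 10 → 11 → 12 → 13 → 14 → 15

Answer: 15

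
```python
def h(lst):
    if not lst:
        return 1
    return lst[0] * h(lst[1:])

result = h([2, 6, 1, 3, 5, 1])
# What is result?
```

Product over [2, 6, 1, 3, 5, 1] = 2 * 6 * 1 * 3 * 5 * 1 = 180

Answer: 180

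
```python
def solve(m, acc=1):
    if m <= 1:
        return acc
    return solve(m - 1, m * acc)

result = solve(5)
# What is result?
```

Accumulator trace (n, acc): (5, 1) -> (4, 5) -> (3, 20) -> (2, 60) -> (1, 120) -> return 120

Answer: 120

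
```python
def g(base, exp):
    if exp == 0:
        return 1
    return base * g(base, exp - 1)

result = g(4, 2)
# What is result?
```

g(4, 2) = 4 * 4 = 16

Answer: 16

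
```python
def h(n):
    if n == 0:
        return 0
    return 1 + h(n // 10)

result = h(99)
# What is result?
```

Count of digits of 99: 2

Answer: 2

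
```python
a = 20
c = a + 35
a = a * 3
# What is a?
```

Trace:
`a = 20` → a = 20
`c = a + 35` → c = 55
`a = a * 3` → a = 60
So a = 60

Answer: 60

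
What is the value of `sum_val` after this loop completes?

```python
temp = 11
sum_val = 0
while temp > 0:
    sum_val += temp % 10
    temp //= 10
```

Sum digits of 11
`sum_val` takes the values: 0 → 1 → 2

Answer: 2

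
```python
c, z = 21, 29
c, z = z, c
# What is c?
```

Trace:
`c, z = 21, 29` → c = 21; z = 29
`c, z = z, c` → c = 29; z = 21
So c = 29

Answer: 29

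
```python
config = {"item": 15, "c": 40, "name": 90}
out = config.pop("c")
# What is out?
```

Trace:
`config = {"item": 15, "c": 40, "name": 90}` → config = {'item': 15, 'c': 40, 'name': 90}
`out = config.pop("c")` → config = {'item': 15, 'name': 90}; out = 40
So out = 40

Answer: 40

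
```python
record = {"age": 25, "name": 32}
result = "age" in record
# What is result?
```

Trace:
`record = {"age": 25, "name": 32}` → record = {'age': 25, 'name': 32}
`result = "age" in record` → result = True
So result = True

Answer: True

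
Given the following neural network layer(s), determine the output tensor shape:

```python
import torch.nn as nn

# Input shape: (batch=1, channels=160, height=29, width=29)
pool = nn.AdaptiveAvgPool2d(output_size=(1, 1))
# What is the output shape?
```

Input: (1, 160, 29, 29) -> Output: (1, 160, 1, 1)

Answer: (1, 160, 1, 1)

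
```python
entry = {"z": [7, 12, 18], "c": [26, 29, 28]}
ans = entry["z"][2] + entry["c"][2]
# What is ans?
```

Trace:
`entry = {"z": [7, 12, 18], "c": [26, 29, 28]}` → entry = {'z': [7, 12, 18], 'c': [26, 29, 28]}
`ans = entry["z"][2] + entry["c"][2]` → ans = 46
So ans = 46

Answer: 46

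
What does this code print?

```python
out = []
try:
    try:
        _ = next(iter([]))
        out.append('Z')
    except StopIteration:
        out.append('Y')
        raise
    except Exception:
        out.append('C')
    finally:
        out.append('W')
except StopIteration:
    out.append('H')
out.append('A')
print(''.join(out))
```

Execution trace: 'Y' (inner except StopIteration) → 'W' (inner finally) → 'H' (outer except StopIteration) → 'A' (after the try/except). Output: YWHA

Answer: YWHA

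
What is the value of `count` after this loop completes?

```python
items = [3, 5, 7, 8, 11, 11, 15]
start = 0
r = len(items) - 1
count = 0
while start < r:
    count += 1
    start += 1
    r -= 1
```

Iterations until pointers meet (list length 7)
`count` takes the values: 0 → 1 → 2 → 3

Answer: 3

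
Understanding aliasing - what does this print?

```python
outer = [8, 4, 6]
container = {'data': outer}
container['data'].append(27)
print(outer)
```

Key concept: dict holds reference to list.
Step by step:
`outer = [8, 4, 6]` → outer = [8, 4, 6]
`container = {'data': outer}` → container = {'data': [8, 4, 6]}
`container['data'].append(27)` → outer = [8, 4, 6, 27]; container = {'data': [8, 4, 6, 27]}
`print(outer)` → prints [8, 4, 6, 27]

Answer: [8, 4, 6, 27]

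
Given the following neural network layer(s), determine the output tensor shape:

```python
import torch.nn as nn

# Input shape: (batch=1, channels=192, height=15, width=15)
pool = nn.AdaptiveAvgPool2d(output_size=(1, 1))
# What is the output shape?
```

Input: (1, 192, 15, 15) -> Output: (1, 192, 1, 1)

Answer: (1, 192, 1, 1)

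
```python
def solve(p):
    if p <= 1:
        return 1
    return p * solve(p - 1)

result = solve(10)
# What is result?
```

solve(10) = 10 * 9 * 8 * 7 * 6 * 5 * 4 * 3 * 2 * 1 = 3628800

Answer: 3628800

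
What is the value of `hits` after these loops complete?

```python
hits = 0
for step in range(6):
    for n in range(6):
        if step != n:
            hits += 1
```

6² - 6 (exclude diagonal)
`hits` takes the values: 0 → 1 → 2 → 3 → 4 → 5 → 6 → 7 → 8 → 9 → 10 → 11 → 12 → 13 → 14 → 15 → 16 → 17 → 18 → 19 → 20 → 21 → 22 → 23 → 24 → 25 → 26 → 27 → 28 → 29 → 30

Answer: 30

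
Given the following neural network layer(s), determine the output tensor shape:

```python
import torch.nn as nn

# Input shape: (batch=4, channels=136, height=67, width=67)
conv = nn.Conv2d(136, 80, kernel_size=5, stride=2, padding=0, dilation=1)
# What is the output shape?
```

Input: (4, 136, 67, 67) -> Output: (4, 80, 32, 32)

Answer: (4, 80, 32, 32)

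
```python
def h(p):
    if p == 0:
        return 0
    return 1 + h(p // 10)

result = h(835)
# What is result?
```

Count of digits of 835: 3

Answer: 3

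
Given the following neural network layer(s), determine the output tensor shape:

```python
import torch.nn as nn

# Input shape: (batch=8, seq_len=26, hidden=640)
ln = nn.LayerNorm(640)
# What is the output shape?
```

Input: (8, 26, 640) -> Output: (8, 26, 640)

Answer: (8, 26, 640)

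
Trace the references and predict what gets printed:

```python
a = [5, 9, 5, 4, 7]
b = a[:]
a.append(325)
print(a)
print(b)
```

Key concept: slice [:] creates copy.
Step by step:
`a = [5, 9, 5, 4, 7]` → a = [5, 9, 5, 4, 7]
`b = a[:]` → b = [5, 9, 5, 4, 7]
`a.append(325)` → a = [5, 9, 5, 4, 7, 325]
`print(a)` → prints [5, 9, 5, 4, 7, 325]
`print(b)` → prints [5, 9, 5, 4, 7]

Answer:
[5, 9, 5, 4, 7, 325]
[5, 9, 5, 4, 7]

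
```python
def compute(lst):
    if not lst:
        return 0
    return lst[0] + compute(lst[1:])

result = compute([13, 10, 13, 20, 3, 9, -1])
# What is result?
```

13 + 10 + 13 + 20 + 3 + 9 + (-1) + 0 = 67

Answer: 67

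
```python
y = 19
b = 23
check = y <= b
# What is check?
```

Trace:
`y = 19` → y = 19
`b = 23` → b = 23
`check = y <= b` → check = True
So check = True

Answer: True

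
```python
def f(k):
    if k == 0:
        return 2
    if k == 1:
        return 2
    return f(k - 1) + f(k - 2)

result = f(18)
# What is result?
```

Build up from base cases: f(0)=2, f(1)=2, f(2)=4, f(3)=6, f(4)=10, f(5)=16, f(6)=26, ..., f(18)=8362

Answer: 8362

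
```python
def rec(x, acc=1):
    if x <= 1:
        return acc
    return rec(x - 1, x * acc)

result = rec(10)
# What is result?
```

Accumulator trace (n, acc): (10, 1) -> (9, 10) -> (8, 90) -> (7, 720) -> (6, 5040) -> (5, 30240) -> (4, 151200) -> (3, 604800) -> (2, 1814400) -> (1, 3628800) -> return 3628800

Answer: 3628800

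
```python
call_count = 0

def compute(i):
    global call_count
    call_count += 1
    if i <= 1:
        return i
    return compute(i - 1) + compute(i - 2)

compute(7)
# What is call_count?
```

Calls(i) = 1 + Calls(i-1) + Calls(i-2); Calls(0)=Calls(1)=1. For i=7 this gives 41.

Answer: 41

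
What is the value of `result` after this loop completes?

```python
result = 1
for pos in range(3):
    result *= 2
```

2^3 = 8
`result` takes the values: 1 → 2 → 4 → 8

Answer: 8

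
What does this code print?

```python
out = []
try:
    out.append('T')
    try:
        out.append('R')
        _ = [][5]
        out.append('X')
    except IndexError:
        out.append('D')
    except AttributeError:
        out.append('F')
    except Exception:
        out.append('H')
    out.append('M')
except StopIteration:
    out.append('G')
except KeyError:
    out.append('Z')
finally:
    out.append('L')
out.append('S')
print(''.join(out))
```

Execution trace: 'T' (try body) → 'R' (inner try body) → 'D' (inner except IndexError) → 'M' (try body, no exception) → 'L' (finally) → 'S' (after the try/except). Output: TRDMLS

Answer: TRDMLS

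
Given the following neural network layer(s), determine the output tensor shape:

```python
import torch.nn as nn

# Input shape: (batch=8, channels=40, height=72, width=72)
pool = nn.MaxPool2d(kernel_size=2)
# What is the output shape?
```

Input: (8, 40, 72, 72) -> Output: (8, 40, 36, 36)

Answer: (8, 40, 36, 36)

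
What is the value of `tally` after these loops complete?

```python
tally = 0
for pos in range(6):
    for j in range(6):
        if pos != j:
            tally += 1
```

6² - 6 (exclude diagonal)
`tally` takes the values: 0 → 1 → 2 → 3 → 4 → 5 → 6 → 7 → 8 → 9 → 10 → 11 → 12 → 13 → 14 → 15 → 16 → 17 → 18 → 19 → 20 → 21 → 22 → 23 → 24 → 25 → 26 → 27 → 28 → 29 → 30

Answer: 30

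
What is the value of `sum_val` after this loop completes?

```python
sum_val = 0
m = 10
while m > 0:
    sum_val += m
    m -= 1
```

Sum 10 down to 1
`sum_val` takes the values: 0 → 10 → 19 → 27 → 34 → 40 → 45 → 49 → 52 → 54 → 55

Answer: 55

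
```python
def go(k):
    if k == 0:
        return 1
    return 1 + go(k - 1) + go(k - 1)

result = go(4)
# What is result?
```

go(k) = 1 + 2·go(k-1), go(0)=1. Closed form: (1+1)·2^4 - 1 = 31.

Answer: 31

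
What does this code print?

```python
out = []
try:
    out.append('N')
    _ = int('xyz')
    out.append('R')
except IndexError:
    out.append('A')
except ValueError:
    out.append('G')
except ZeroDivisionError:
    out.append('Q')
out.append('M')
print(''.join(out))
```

Execution trace: 'N' (try body) → 'G' (except ValueError) → 'M' (after the try/except). Output: NGM

Answer: NGM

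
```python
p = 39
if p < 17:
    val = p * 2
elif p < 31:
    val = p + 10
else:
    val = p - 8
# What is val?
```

Trace:
`p = 39` → p = 39
`if p < 17: ...` → p < 17 is False, p < 31 is False, take else branch → val = 31
So val = 31

Answer: 31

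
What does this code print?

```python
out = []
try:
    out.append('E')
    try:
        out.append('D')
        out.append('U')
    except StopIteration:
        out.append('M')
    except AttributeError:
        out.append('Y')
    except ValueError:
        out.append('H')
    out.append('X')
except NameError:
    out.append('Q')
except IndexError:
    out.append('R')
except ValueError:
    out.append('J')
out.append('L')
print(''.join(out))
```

Execution trace: 'E' (try body) → 'D' (inner try body) → 'U' (inner try body, no exception) → 'X' (try body, no exception) → 'L' (after the try/except). Output: EDUXL

Answer: EDUXL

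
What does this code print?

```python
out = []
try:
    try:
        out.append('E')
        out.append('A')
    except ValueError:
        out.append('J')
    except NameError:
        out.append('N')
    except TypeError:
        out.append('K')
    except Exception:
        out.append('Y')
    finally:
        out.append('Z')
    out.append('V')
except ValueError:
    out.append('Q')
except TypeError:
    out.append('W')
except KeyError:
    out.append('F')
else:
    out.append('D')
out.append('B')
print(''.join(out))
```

Execution trace: 'E' (inner try body) → 'A' (inner try body, no exception) → 'Z' (inner finally) → 'V' (try body, no exception) → 'D' (else) → 'B' (after the try/except). Output: EAZVDB

Answer: EAZVDB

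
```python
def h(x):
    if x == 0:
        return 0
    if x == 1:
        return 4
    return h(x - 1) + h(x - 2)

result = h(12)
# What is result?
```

Build up from base cases: h(0)=0, h(1)=4, h(2)=4, h(3)=8, h(4)=12, h(5)=20, h(6)=32, ..., h(12)=576

Answer: 576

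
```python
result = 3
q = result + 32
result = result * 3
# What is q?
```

Trace:
`result = 3` → result = 3
`q = result + 32` → q = 35
`result = result * 3` → result = 9
So q = 35

Answer: 35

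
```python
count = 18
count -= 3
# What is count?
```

Trace:
`count = 18` → count = 18
`count -= 3` → count = 15
So count = 15

Answer: 15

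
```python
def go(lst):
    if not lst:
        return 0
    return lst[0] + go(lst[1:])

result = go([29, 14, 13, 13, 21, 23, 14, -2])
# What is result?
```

29 + 14 + 13 + 13 + 21 + 23 + 14 + (-2) + 0 = 125

Answer: 125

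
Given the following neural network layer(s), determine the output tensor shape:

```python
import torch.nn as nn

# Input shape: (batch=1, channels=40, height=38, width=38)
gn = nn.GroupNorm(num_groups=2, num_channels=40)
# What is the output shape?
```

Input: (1, 40, 38, 38) -> Output: (1, 40, 38, 38)

Answer: (1, 40, 38, 38)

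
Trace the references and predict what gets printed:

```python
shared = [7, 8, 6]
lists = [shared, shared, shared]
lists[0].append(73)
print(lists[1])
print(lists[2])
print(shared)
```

Key concept: list of same reference.
Step by step:
`shared = [7, 8, 6]` → shared = [7, 8, 6]
`lists = [shared, shared, shared]` → lists = [[7, 8, 6], [7, 8, 6], [7, 8, 6]]
`lists[0].append(73)` → shared = [7, 8, 6, 73]; lists = [[7, 8, 6, 73], [7, 8, 6, 73], [7, 8, 6, 73]]
`print(lists[1])` → prints [7, 8, 6, 73]
`print(lists[2])` → prints [7, 8, 6, 73]
`print(shared)` → prints [7, 8, 6, 73]

Answer:
[7, 8, 6, 73]
[7, 8, 6, 73]
[7, 8, 6, 73]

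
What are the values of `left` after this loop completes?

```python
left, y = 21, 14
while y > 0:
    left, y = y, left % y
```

GCD of 21 and 14
`left` takes the values: 21 → 14 → 7

Answer: 7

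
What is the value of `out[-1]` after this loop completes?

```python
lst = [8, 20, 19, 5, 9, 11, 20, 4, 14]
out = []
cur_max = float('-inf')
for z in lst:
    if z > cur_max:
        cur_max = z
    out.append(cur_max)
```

Running max ends at 20
`out` takes the values: [] → [8] → [8, 20] → [8, 20, 20] → [8, 20, 20, 20] → [8, 20, 20, 20, 20] → [8, 20, 20, 20, 20, 20] → [8, 20, 20, 20, 20, 20, 20] → [8, 20, 20, 20, 20, 20, 20, 20] → [8, 20, 20, 20, 20, 20, 20, 20, 20]
So `out[-1]` = 20

Answer: 20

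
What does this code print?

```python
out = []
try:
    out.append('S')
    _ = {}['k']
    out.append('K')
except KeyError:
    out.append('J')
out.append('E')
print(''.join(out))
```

Execution trace: 'S' (try body) → 'J' (except KeyError) → 'E' (after the try/except). Output: SJE

Answer: SJE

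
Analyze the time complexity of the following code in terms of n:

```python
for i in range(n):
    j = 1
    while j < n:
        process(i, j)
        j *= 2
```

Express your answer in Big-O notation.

This is Linear outer loop, logarithmic inner loop. Time complexity: O(n log n).

Answer: O(n log n)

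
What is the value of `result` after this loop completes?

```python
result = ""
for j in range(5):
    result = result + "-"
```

Repeat '-' 5 times
`result` takes the values: "" → "-" → "--" → "---" → "----" → "-----"

Answer: "-----"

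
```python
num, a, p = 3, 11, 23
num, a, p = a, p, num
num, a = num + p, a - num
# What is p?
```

Trace:
`num, a, p = 3, 11, 23` → num = 3; a = 11; p = 23
`num, a, p = a, p, num` → num = 11; a = 23; p = 3
`num, a = num + p, a - num` → num = 14; a = 12
So p = 3

Answer: 3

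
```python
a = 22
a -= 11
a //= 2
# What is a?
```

Trace:
`a = 22` → a = 22
`a -= 11` → a = 11
`a //= 2` → a = 5
So a = 5

Answer: 5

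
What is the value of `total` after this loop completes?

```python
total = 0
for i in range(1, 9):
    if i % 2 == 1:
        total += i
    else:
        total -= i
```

Add odd, subtract even
`total` takes the values: 0 → 1 → -1 → 2 → -2 → 3 → -3 → 4 → -4

Answer: -4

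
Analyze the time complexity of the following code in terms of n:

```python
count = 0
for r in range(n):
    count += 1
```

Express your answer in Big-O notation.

Each loop level contributes: n. Multiplying the contributions gives O(n).

Answer: O(n)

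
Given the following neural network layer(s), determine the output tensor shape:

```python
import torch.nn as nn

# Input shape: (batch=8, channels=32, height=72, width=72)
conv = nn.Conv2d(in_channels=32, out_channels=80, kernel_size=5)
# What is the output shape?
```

Input: (8, 32, 72, 72) -> Output: (8, 80, 68, 68)

Answer: (8, 80, 68, 68)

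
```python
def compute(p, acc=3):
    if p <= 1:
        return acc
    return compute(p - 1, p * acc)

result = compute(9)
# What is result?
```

Accumulator trace (n, acc): (9, 3) -> (8, 27) -> (7, 216) -> (6, 1512) -> (5, 9072) -> (4, 45360) -> (3, 181440) -> (2, 544320) -> (1, 1088640) -> return 1088640

Answer: 1088640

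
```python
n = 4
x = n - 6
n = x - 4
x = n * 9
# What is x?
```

Trace:
`n = 4` → n = 4
`x = n - 6` → x = -2
`n = x - 4` → n = -6
`x = n * 9` → x = -54
So x = -54

Answer: -54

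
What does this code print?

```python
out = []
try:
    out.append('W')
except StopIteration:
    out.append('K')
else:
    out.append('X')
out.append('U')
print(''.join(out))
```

Execution trace: 'W' (try body, no exception) → 'X' (else) → 'U' (after the try/except). Output: WXU

Answer: WXU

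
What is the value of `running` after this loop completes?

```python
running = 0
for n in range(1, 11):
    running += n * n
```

Sum of squares 1² to 10² = 385
`running` takes the values: 0 → 1 → 5 → 14 → 30 → 55 → 91 → 140 → 204 → 285 → 385

Answer: 385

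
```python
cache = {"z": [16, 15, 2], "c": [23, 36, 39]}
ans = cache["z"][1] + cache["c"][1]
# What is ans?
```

Trace:
`cache = {"z": [16, 15, 2], "c": [23, 36, 39]}` → cache = {'z': [16, 15, 2], 'c': [23, 36, 39]}
`ans = cache["z"][1] + cache["c"][1]` → ans = 51
So ans = 51

Answer: 51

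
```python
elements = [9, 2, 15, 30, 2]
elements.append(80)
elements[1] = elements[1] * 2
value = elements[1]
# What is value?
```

Trace:
`elements = [9, 2, 15, 30, 2]` → elements = [9, 2, 15, 30, 2]
`elements.append(80)` → elements = [9, 2, 15, 30, 2, 80]
`elements[1] = elements[1] * 2` → elements = [9, 4, 15, 30, 2, 80]
`value = elements[1]` → value = 4
So value = 4

Answer: 4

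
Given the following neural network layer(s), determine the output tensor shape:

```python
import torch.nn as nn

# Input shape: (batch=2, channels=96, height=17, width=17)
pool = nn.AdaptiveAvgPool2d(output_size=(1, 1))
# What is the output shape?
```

Input: (2, 96, 17, 17) -> Output: (2, 96, 1, 1)

Answer: (2, 96, 1, 1)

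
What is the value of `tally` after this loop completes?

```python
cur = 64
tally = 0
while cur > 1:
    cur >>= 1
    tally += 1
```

Count right shifts until 1
`tally` takes the values: 0 → 1 → 2 → 3 → 4 → 5 → 6

Answer: 6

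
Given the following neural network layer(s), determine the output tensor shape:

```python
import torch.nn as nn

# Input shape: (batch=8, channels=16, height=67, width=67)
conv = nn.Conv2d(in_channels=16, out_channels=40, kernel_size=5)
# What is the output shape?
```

Input: (8, 16, 67, 67) -> Output: (8, 40, 63, 63)

Answer: (8, 40, 63, 63)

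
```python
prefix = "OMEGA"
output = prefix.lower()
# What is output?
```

Trace:
`prefix = "OMEGA"` → prefix = 'OMEGA'
`output = prefix.lower()` → output = 'omega'
So output = 'omega'

Answer: 'omega'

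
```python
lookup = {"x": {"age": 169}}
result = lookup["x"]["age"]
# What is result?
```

Trace:
`lookup = {"x": {"age": 169}}` → lookup = {'x': {'age': 169}}
`result = lookup["x"]["age"]` → result = 169
So result = 169

Answer: 169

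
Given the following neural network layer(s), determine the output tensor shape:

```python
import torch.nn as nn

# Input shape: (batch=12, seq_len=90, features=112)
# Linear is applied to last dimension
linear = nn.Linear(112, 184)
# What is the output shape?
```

Input: (12, 90, 112) -> Output: (12, 90, 184)

Answer: (12, 90, 184)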